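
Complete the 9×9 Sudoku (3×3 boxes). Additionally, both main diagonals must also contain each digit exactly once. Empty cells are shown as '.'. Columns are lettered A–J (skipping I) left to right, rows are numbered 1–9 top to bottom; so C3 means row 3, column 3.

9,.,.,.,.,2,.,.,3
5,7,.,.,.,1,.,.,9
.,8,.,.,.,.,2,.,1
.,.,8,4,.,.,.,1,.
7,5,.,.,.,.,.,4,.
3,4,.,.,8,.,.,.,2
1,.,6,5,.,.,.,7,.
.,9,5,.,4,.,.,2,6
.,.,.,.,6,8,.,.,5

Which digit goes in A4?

E2 = 3: row 2 has {1,5,7,9}; col 5 has {4,6,8}; box has {1,2} → only 3 remains.
H2 = 8: row 2 has {1,3,5,7,9}; col 8 has {1,2,4,7}; box has {1,2,3,9}; anti-diagonal has {2,3,6,9} → only 8 remains.
C3 = 3: row 3 has {1,2,8}; col 3 has {5,6,8}; box has {5,7,8,9}; main diagonal has {2,4,5,7,9} → only 3 remains.
J4 = 7: row 4 has {1,4,8}; col 9 has {1,2,3,5,6,9}; box has {1,2,4} → only 7 remains.
E5 = 1: row 5 has {4,5,7}; col 5 has {3,4,6,8}; box has {4,8}; main diagonal has {2,3,4,5,7,9}; anti-diagonal has {2,3,6,8,9} → only 1 remains.
J5 = 8: row 5 has {1,4,5,7}; col 9 has {1,2,3,5,6,7,9}; box has {1,2,4,7} → only 8 remains.
D6 = 7: row 6 has {2,3,4,8}; col 4 has {4,5}; box has {1,4,8}; anti-diagonal has {1,2,3,6,8,9} → only 7 remains.
F6 = 6: row 6 has {2,3,4,7,8}; col 6 has {1,2,8}; box has {1,4,7,8}; main diagonal has {1,2,3,4,5,7,9} → only 6 remains.
G7 = 8: row 7 has {1,5,6,7}; col 7 has {2}; box has {2,5,6,7}; main diagonal has {1,2,3,4,5,6,7,9} → only 8 remains.
J7 = 4: row 7 has {1,5,6,7,8}; col 9 has {1,2,3,5,6,7,8,9}; box has {2,5,6,7,8} → only 4 remains.
A8 = 8: row 8 has {2,4,5,6,9}; col 1 has {1,3,5,7,9}; box has {1,5,6,9} → only 8 remains.
A9 = 4: row 9 has {5,6,8}; col 1 has {1,3,5,7,8,9}; box has {1,5,6,8,9}; anti-diagonal has {1,2,3,6,7,8,9} → only 4 remains.
D2 = 6: row 2 has {1,3,5,7,8,9}; col 4 has {4,5,7}; box has {1,2,3} → only 6 remains.
G2 = 4: row 2 has {1,3,5,6,7,8,9}; col 7 has {2,8}; box has {1,2,3,8,9} → only 4 remains.
A3 = 6: row 3 has {1,2,3,8}; col 1 has {1,3,4,5,7,8,9}; box has {3,5,7,8,9} → only 6 remains.
D3 = 9: row 3 has {1,2,3,6,8}; col 4 has {4,5,6,7}; box has {1,2,3,6} → only 9 remains.
H3 = 5: row 3 has {1,2,3,6,8,9}; col 8 has {1,2,4,7,8}; box has {1,2,3,4,8,9} → only 5 remains.
A4 = 2: row 4 has {1,4,7,8}; col 1 has {1,3,4,5,6,7,8,9}; box has {3,4,5,7,8} → only 2 remains.

2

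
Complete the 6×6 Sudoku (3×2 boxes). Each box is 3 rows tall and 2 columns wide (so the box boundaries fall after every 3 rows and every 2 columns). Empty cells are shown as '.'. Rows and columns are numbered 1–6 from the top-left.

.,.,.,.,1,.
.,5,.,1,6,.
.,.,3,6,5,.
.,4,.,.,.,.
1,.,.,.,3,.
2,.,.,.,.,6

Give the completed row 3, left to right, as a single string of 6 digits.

413652

R3C1 = 4: row 3 has {3,5,6}; col 1 has {1,2}; box has {5} → only 4 remains.
R3C6 = 2: row 3 has {3,4,5,6}; col 6 has {6}; box has {1,5,6} → only 2 remains.
R4C5 = 2 (sole candidate).
R5C2 = 6 (sole candidate).
R6C2 = 3 (sole candidate).
R6C5 = 4 (sole candidate).
R1C2 = 2 (sole candidate).
R2C1 = 3 (sole candidate).
R2C6 = 4 (sole candidate).
R3C2 = 1: row 3 has {2,3,4,5,6}; col 2 has {2,3,4,5,6}; box has {2,3,4,5} → only 1 remains.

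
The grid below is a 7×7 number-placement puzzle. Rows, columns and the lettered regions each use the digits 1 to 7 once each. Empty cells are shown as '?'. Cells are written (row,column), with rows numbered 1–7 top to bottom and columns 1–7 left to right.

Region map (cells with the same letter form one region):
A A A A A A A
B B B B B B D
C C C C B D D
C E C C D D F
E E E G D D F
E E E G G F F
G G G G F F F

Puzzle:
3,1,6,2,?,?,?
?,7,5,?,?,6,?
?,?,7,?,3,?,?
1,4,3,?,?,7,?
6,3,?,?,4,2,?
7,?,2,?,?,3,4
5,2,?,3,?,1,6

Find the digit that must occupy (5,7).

(3,6) = 5 (sole candidate).
(3,7) = 1 (sole candidate).
(4,5) = 6 (sole candidate).
(5,3) = 1 (sole candidate).
(5,4) = 7 (sole candidate).
(5,7) = 5: row 5 has {1,2,3,4,6,7}; col 7 has {1,4,6}; region has {1,3,4,6} → only 5 remains.

5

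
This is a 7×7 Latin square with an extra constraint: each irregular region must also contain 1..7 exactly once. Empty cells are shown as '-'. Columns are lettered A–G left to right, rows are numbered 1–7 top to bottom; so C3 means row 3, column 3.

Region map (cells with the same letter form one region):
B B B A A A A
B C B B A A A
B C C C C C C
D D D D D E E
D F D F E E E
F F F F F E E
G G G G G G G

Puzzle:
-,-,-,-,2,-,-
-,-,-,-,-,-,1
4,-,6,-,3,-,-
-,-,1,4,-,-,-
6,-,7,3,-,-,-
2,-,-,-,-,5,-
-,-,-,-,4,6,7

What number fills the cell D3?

5

E4 = 5: row 4 has {1,4}; col 5 has {2,3,4}; region has {1,4,6,7} → only 5 remains.
E5 = 1: row 5 has {3,6,7}; col 5 has {2,3,4,5}; region has {5} → only 1 remains.
C6 = 4: row 6 has {2,5}; col 3 has {1,6,7}; region has {2,3} → only 4 remains.
A4 = 3: row 4 has {1,4,5}; col 1 has {2,4,6}; region has {1,4,5,6,7} → only 3 remains.
B4 = 2: row 4 has {1,3,4,5}; col 2 has {}; region has {1,3,4,5,6,7} → only 2 remains.
F4 = 7: row 4 has {1,2,3,4,5}; col 6 has {5,6}; region has {1,5} → only 7 remains.
G4 = 6: row 4 has {1,2,3,4,5,7}; col 7 has {1,7}; region has {1,5,7} → only 6 remains.
B5 = 5: row 5 has {1,3,6,7}; col 2 has {2}; region has {2,3,4} → only 5 remains.
G6 = 3: row 6 has {2,4,5}; col 7 has {1,6,7}; region has {1,5,6,7} → only 3 remains.
B2 = 4: in column 2, 4 can only go here (every other open cell in that column sees a 4).
F2 = 3: row 2 has {1,4}; col 6 has {5,6,7}; region has {1,2} → only 3 remains.
F1 = 4: row 1 has {2}; col 6 has {3,5,6,7}; region has {1,2,3} → only 4 remains.
G1 = 5: row 1 has {2,4}; col 7 has {1,3,6,7}; region has {1,2,3,4} → only 5 remains.
G3 = 2: row 3 has {3,4,6}; col 7 has {1,3,5,6,7}; region has {3,4,6} → only 2 remains.
F5 = 2: row 5 has {1,3,5,6,7}; col 6 has {3,4,5,6,7}; region has {1,3,5,6,7} → only 2 remains.
G5 = 4: row 5 has {1,2,3,5,6,7}; col 7 has {1,2,3,5,6,7}; region has {1,2,3,5,6,7} → only 4 remains.
C1 = 3: row 1 has {2,4,5}; col 3 has {1,4,6,7}; region has {4} → only 3 remains.
F3 = 1: row 3 has {2,3,4,6}; col 6 has {2,3,4,5,6,7}; region has {2,3,4,6} → only 1 remains.
B3 = 7: row 3 has {1,2,3,4,6}; col 2 has {2,4,5}; region has {1,2,3,4,6} → only 7 remains.
D3 = 5: row 3 has {1,2,3,4,6,7}; col 4 has {3,4}; region has {1,2,3,4,6,7} → only 5 remains.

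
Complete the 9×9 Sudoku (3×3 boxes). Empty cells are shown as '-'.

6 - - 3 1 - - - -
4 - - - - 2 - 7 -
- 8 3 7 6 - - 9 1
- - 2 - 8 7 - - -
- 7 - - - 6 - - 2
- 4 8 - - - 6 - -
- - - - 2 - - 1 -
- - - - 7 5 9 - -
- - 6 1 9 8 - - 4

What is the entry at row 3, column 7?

row 2, column 5 = 5 (sole candidate).
row 3, column 6 = 4 (sole candidate).
row 6, column 5 = 3 (sole candidate).
row 6, column 8 = 5 (sole candidate).
row 7, column 6 = 3 (sole candidate).
row 1, column 6 = 9 (sole candidate).
row 2, column 4 = 8 (sole candidate).
row 2, column 7 = 3 (sole candidate).
row 2, column 9 = 6 (sole candidate).
row 5, column 5 = 4 (sole candidate).
row 6, column 6 = 1 (sole candidate).
row 6, column 1 = 9 (sole candidate).
row 6, column 4 = 2 (sole candidate).
row 6, column 9 = 7 (sole candidate).
row 1, column 3 = 7 (hidden single in row 1).
row 4, column 2 = 6 (hidden single in row 4).
row 5, column 4 = 9 (hidden single in row 5).
row 4, column 4 = 5 (sole candidate).
row 4, column 9 = 9 (hidden single in row 4).
row 7, column 4 = 6 (hidden single in row 7).
row 8, column 4 = 4 (sole candidate).
row 8, column 3 = 1 (sole candidate).
row 2, column 3 = 9 (sole candidate).
row 5, column 3 = 5 (sole candidate).
row 7, column 3 = 4 (sole candidate).
row 2, column 2 = 1 (sole candidate).
row 7, column 2 = 9 (hidden single in row 7).
row 8, column 8 = 6 (hidden single in row 8).
row 8, column 9 = 3 (hidden single in column 9).
row 8, column 2 = 2 (sole candidate).
row 9, column 8 = 2 (sole candidate).
row 1, column 2 = 5 (sole candidate).
row 1, column 9 = 8 (sole candidate).
row 3, column 1 = 2 (sole candidate).
row 3, column 7 = 5: row 3 has {1,2,3,4,6,7,8,9}; col 7 has {3,6,9}; box has {1,3,6,7,8,9} → only 5 remains.

5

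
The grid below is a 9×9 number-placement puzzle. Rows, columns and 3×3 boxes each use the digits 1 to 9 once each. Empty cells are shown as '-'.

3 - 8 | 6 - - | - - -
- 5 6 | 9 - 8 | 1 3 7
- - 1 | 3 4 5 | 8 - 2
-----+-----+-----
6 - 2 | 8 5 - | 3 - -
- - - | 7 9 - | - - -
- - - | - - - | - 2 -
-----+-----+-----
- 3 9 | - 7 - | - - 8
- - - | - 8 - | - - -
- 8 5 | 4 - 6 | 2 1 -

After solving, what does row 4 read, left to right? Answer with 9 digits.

row 2, column 5 = 2 (sole candidate).
row 6, column 4 = 1 (sole candidate).
row 9, column 1 = 7 (sole candidate).
row 9, column 5 = 3 (sole candidate).
row 9, column 9 = 9 (sole candidate).
row 1, column 5 = 1 (sole candidate).
row 1, column 6 = 7 (sole candidate).
row 2, column 1 = 4 (sole candidate).
row 3, column 1 = 9 (sole candidate).
row 3, column 2 = 7 (sole candidate).
row 3, column 8 = 6 (sole candidate).
row 4, column 6 = 4: row 4 has {2,3,5,6,8}; col 6 has {5,6,7,8}; box has {1,5,7,8,9} → only 4 remains.
row 4, column 9 = 1: row 4 has {2,3,4,5,6,8}; col 9 has {2,7,8,9}; box has {2,3} → only 1 remains.
row 6, column 5 = 6 (sole candidate).
row 6, column 6 = 3 (sole candidate).
row 8, column 3 = 4 (sole candidate).
row 1, column 2 = 2 (sole candidate).
row 4, column 2 = 9: row 4 has {1,2,3,4,5,6,8}; col 2 has {2,3,5,7,8}; box has {2,6} → only 9 remains.
row 4, column 8 = 7: row 4 has {1,2,3,4,5,6,8,9}; col 8 has {1,2,3,6}; box has {1,2,3} → only 7 remains.

692854371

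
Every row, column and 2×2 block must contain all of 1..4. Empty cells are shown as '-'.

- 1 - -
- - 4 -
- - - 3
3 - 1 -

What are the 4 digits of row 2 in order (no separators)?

r1c4 = 2 (sole candidate).
r2c1 = 2: row 2 has {4}; col 1 has {3}; box has {1} → only 2 remains.
r2c2 = 3: row 2 has {2,4}; col 2 has {1}; box has {1,2} → only 3 remains.
r2c4 = 1: row 2 has {2,3,4}; col 4 has {2,3}; box has {2,4} → only 1 remains.

2341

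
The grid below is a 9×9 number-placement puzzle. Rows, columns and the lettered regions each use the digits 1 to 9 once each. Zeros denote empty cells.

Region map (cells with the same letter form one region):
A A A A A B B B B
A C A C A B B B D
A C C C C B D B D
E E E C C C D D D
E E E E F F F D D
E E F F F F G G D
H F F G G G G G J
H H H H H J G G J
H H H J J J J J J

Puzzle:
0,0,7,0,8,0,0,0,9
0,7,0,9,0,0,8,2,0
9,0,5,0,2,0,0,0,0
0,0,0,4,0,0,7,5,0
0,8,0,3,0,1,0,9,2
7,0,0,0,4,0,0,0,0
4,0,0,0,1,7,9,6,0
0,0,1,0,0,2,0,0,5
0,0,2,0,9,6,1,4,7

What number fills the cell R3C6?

R9C4 = 8: row 9 has {1,2,4,6,7,9}; col 4 has {3,4,9}; region has {1,2,4,5,6,7,9} → only 8 remains.
R7C9 = 3: row 7 has {1,4,6,7,9}; col 9 has {2,5,7,9}; region has {1,2,4,5,6,7,8,9} → only 3 remains.
R7C3 = 8: row 7 has {1,3,4,6,7,9}; col 3 has {1,2,5,7}; region has {1,4} → only 8 remains.
R3C8 = 7: in row 3, 7 can only go here (every other open cell in that row sees a 7).
R3C9 = 8: in row 3, 8 can only go here (every other open cell in that row sees an 8).
R4C6 = 8: in row 4, 8 can only go here (every other open cell in that row sees an 8).
R4C5 = 3: in row 4, 3 can only go here (every other open cell in that row sees a 3).
R5C3 = 4: in row 5, 4 can only go here (every other open cell in that row sees a 4).
R5C5 = 7: in row 5, 7 can only go here (every other open cell in that row sees a 7).
R8C5 = 6: row 8 has {1,2,5}; col 5 has {1,2,3,4,7,8,9}; region has {1,2,4} → only 6 remains.
R2C5 = 5: row 2 has {2,7,8,9}; col 5 has {1,2,3,4,6,7,8,9}; region has {7,8,9} → only 5 remains.
R8C4 = 7: row 8 has {1,2,5,6}; col 4 has {3,4,8,9}; region has {1,2,4,6} → only 7 remains.
R6C8 = 8: in row 6, 8 can only go here (every other open cell in that row sees an 8).
R8C8 = 3: row 8 has {1,2,5,6,7}; col 8 has {2,4,5,6,7,8,9}; region has {1,6,7,8,9} → only 3 remains.
R1C8 = 1: row 1 has {7,8,9}; col 8 has {2,3,4,5,6,7,8,9}; region has {2,7,8,9} → only 1 remains.
R8C1 = 8: row 8 has {1,2,3,5,6,7}; col 1 has {4,7,9}; region has {1,2,4,6,7} → only 8 remains.
R8C2 = 9: row 8 has {1,2,3,5,6,7,8}; col 2 has {7,8}; region has {1,2,4,6,7,8} → only 9 remains.
R8C7 = 4: row 8 has {1,2,3,5,6,7,8,9}; col 7 has {1,7,8,9}; region has {1,3,6,7,8,9} → only 4 remains.
R3C6 = 4: in row 3, 4 can only go here (every other open cell in that row sees a 4).

4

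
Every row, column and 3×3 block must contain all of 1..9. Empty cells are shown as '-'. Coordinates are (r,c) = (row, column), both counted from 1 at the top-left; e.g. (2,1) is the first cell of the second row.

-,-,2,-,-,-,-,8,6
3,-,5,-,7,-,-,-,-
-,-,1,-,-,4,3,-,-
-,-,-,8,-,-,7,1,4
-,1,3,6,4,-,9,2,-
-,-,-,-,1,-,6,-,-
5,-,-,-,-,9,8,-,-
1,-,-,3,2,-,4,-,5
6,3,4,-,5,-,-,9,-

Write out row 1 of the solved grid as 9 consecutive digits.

(2,8) = 4: row 2 has {3,5,7}; col 8 has {1,2,8,9}; box has {3,6,8} → only 4 remains.
(5,9) = 8: row 5 has {1,2,3,4,6,9}; col 9 has {4,5,6}; box has {1,2,4,6,7,9} → only 8 remains.
(6,9) = 3: row 6 has {1,6}; col 9 has {4,5,6,8}; box has {1,2,4,6,7,8,9} → only 3 remains.
(7,3) = 7: row 7 has {5,8,9}; col 3 has {1,2,3,4,5}; box has {1,3,4,5,6} → only 7 remains.
(7,5) = 6: row 7 has {5,7,8,9}; col 5 has {1,2,4,5,7}; box has {2,3,5,9} → only 6 remains.
(7,8) = 3: row 7 has {5,6,7,8,9}; col 8 has {1,2,4,8,9}; box has {4,5,8,9} → only 3 remains.
(5,1) = 7: row 5 has {1,2,3,4,6,8,9}; col 1 has {1,3,5,6}; box has {1,3} → only 7 remains.
(5,6) = 5: row 5 has {1,2,3,4,6,7,8,9}; col 6 has {4,9}; box has {1,4,6,8} → only 5 remains.
(6,8) = 5: row 6 has {1,3,6}; col 8 has {1,2,3,4,8,9}; box has {1,2,3,4,6,7,8,9} → only 5 remains.
(7,2) = 2: row 7 has {3,5,6,7,8,9}; col 2 has {1,3}; box has {1,3,4,5,6,7} → only 2 remains.
(7,9) = 1: row 7 has {2,3,5,6,7,8,9}; col 9 has {3,4,5,6,8}; box has {3,4,5,8,9} → only 1 remains.
(9,7) = 2: row 9 has {3,4,5,6,9}; col 7 has {3,4,6,7,8,9}; box has {1,3,4,5,8,9} → only 2 remains.
(9,9) = 7: row 9 has {2,3,4,5,6,9}; col 9 has {1,3,4,5,6,8}; box has {1,2,3,4,5,8,9} → only 7 remains.
(2,7) = 1: row 2 has {3,4,5,7}; col 7 has {2,3,4,6,7,8,9}; box has {3,4,6,8} → only 1 remains.
(3,8) = 7: row 3 has {1,3,4}; col 8 has {1,2,3,4,5,8,9}; box has {1,3,4,6,8} → only 7 remains.
(7,4) = 4: row 7 has {1,2,3,5,6,7,8,9}; col 4 has {3,6,8}; box has {2,3,5,6,9} → only 4 remains.
(8,8) = 6: row 8 has {1,2,3,4,5}; col 8 has {1,2,3,4,5,7,8,9}; box has {1,2,3,4,5,7,8,9} → only 6 remains.
(9,4) = 1: row 9 has {2,3,4,5,6,7,9}; col 4 has {3,4,6,8}; box has {2,3,4,5,6,9} → only 1 remains.
(9,6) = 8: row 9 has {1,2,3,4,5,6,7,9}; col 6 has {4,5,9}; box has {1,2,3,4,5,6,9} → only 8 remains.
(1,7) = 5: row 1 has {2,6,8}; col 7 has {1,2,3,4,6,7,8,9}; box has {1,3,4,6,7,8} → only 5 remains.
(8,6) = 7: row 8 has {1,2,3,4,5,6}; col 6 has {4,5,8,9}; box has {1,2,3,4,5,6,8,9} → only 7 remains.
(1,4) = 9: row 1 has {2,5,6,8}; col 4 has {1,3,4,6,8}; box has {4,7} → only 9 remains.
(1,5) = 3: row 1 has {2,5,6,8,9}; col 5 has {1,2,4,5,6,7}; box has {4,7,9} → only 3 remains.
(1,6) = 1: row 1 has {2,3,5,6,8,9}; col 6 has {4,5,7,8,9}; box has {3,4,7,9} → only 1 remains.
(2,4) = 2: row 2 has {1,3,4,5,7}; col 4 has {1,3,4,6,8,9}; box has {1,3,4,7,9} → only 2 remains.
(2,6) = 6: row 2 has {1,2,3,4,5,7}; col 6 has {1,4,5,7,8,9}; box has {1,2,3,4,7,9} → only 6 remains.
(2,9) = 9: row 2 has {1,2,3,4,5,6,7}; col 9 has {1,3,4,5,6,7,8}; box has {1,3,4,5,6,7,8} → only 9 remains.
(3,4) = 5: row 3 has {1,3,4,7}; col 4 has {1,2,3,4,6,8,9}; box has {1,2,3,4,6,7,9} → only 5 remains.
(3,5) = 8: row 3 has {1,3,4,5,7}; col 5 has {1,2,3,4,5,6,7}; box has {1,2,3,4,5,6,7,9} → only 8 remains.
(3,9) = 2: row 3 has {1,3,4,5,7,8}; col 9 has {1,3,4,5,6,7,8,9}; box has {1,3,4,5,6,7,8,9} → only 2 remains.
(4,5) = 9: row 4 has {1,4,7,8}; col 5 has {1,2,3,4,5,6,7,8}; box has {1,4,5,6,8} → only 9 remains.
(6,4) = 7: row 6 has {1,3,5,6}; col 4 has {1,2,3,4,5,6,8,9}; box has {1,4,5,6,8,9} → only 7 remains.
(6,6) = 2: row 6 has {1,3,5,6,7}; col 6 has {1,4,5,6,7,8,9}; box has {1,4,5,6,7,8,9} → only 2 remains.
(1,1) = 4: row 1 has {1,2,3,5,6,8,9}; col 1 has {1,3,5,6,7}; box has {1,2,3,5} → only 4 remains.
(1,2) = 7: row 1 has {1,2,3,4,5,6,8,9}; col 2 has {1,2,3}; box has {1,2,3,4,5} → only 7 remains.

472931586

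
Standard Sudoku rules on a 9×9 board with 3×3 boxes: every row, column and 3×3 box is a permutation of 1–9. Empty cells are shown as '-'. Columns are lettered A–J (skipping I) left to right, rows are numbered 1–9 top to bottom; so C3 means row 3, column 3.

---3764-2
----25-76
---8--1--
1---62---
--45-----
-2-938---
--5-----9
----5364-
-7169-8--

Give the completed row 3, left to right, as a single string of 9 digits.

267849153

E3 = 4: row 3 has {1,8}; col 5 has {2,3,5,6,7,9}; box has {2,3,5,6,7,8} → only 4 remains.
F3 = 9: row 3 has {1,4,8}; col 6 has {2,3,5,6,8}; box has {2,3,4,5,6,7,8} → only 9 remains.
E5 = 1: row 5 has {4,5}; col 5 has {2,3,4,5,6,7,9}; box has {2,3,5,6,8,9} → only 1 remains.
F5 = 7: row 5 has {1,4,5}; col 6 has {2,3,5,6,8,9}; box has {1,2,3,5,6,8,9} → only 7 remains.
E7 = 8: row 7 has {5,9}; col 5 has {1,2,3,4,5,6,7,9}; box has {3,5,6,9} → only 8 remains.
F9 = 4: row 9 has {1,6,7,8,9}; col 6 has {2,3,5,6,7,8,9}; box has {3,5,6,8,9} → only 4 remains.
D2 = 1: row 2 has {2,5,6,7}; col 4 has {3,5,6,8,9}; box has {2,3,4,5,6,7,8,9} → only 1 remains.
D4 = 4: row 4 has {1,2,6}; col 4 has {1,3,5,6,8,9}; box has {1,2,3,5,6,7,8,9} → only 4 remains.
F7 = 1: row 7 has {5,8,9}; col 6 has {2,3,4,5,6,7,8,9}; box has {3,4,5,6,8,9} → only 1 remains.
B1 = 1: in row 1, 1 can only go here (every other open cell in that row sees a 1).
J6 = 4: in row 6, 4 can only go here (every other open cell in that row sees a 4).
H6 = 1: in row 6, 1 can only go here (every other open cell in that row sees a 1).
J8 = 1: in row 8, 1 can only go here (every other open cell in that row sees a 1).
D8 = 7: in row 8, 7 can only go here (every other open cell in that row sees a 7).
D7 = 2: row 7 has {1,5,8,9}; col 4 has {1,3,4,5,6,7,8,9}; box has {1,3,4,5,6,7,8,9} → only 2 remains.
H7 = 3: row 7 has {1,2,5,8,9}; col 8 has {1,4,7}; box has {1,4,6,8,9} → only 3 remains.
J9 = 5: row 9 has {1,4,6,7,8,9}; col 9 has {1,2,4,6,9}; box has {1,3,4,6,8,9} → only 5 remains.
H3 = 5: row 3 has {1,4,8,9}; col 8 has {1,3,4,7}; box has {1,2,4,6,7} → only 5 remains.
J3 = 3: row 3 has {1,4,5,8,9}; col 9 has {1,2,4,5,6,9}; box has {1,2,4,5,6,7} → only 3 remains.
J5 = 8: row 5 has {1,4,5,7}; col 9 has {1,2,3,4,5,6,9}; box has {1,4} → only 8 remains.
G7 = 7: row 7 has {1,2,3,5,8,9}; col 7 has {1,4,6,8}; box has {1,3,4,5,6,8,9} → only 7 remains.
H9 = 2: row 9 has {1,4,5,6,7,8,9}; col 8 has {1,3,4,5,7}; box has {1,3,4,5,6,7,8,9} → only 2 remains.
G2 = 9: row 2 has {1,2,5,6,7}; col 7 has {1,4,6,7,8}; box has {1,2,3,4,5,6,7} → only 9 remains.
B3 = 6: row 3 has {1,3,4,5,8,9}; col 2 has {1,2,7}; box has {1} → only 6 remains.
H4 = 9: row 4 has {1,2,4,6}; col 8 has {1,2,3,4,5,7}; box has {1,4,8} → only 9 remains.
J4 = 7: row 4 has {1,2,4,6,9}; col 9 has {1,2,3,4,5,6,8,9}; box has {1,4,8,9} → only 7 remains.
H5 = 6: row 5 has {1,4,5,7,8}; col 8 has {1,2,3,4,5,7,9}; box has {1,4,7,8,9} → only 6 remains.
G6 = 5: row 6 has {1,2,3,4,8,9}; col 7 has {1,4,6,7,8,9}; box has {1,4,6,7,8,9} → only 5 remains.
B7 = 4: row 7 has {1,2,3,5,7,8,9}; col 2 has {1,2,6,7}; box has {1,5,7} → only 4 remains.
A9 = 3: row 9 has {1,2,4,5,6,7,8,9}; col 1 has {1}; box has {1,4,5,7} → only 3 remains.
H1 = 8: row 1 has {1,2,3,4,6,7}; col 8 has {1,2,3,4,5,6,7,9}; box has {1,2,3,4,5,6,7,9} → only 8 remains.
G4 = 3: row 4 has {1,2,4,6,7,9}; col 7 has {1,4,5,6,7,8,9}; box has {1,4,5,6,7,8,9} → only 3 remains.
A5 = 9: row 5 has {1,4,5,6,7,8}; col 1 has {1,3}; box has {1,2,4} → only 9 remains.
B5 = 3: row 5 has {1,4,5,6,7,8,9}; col 2 has {1,2,4,6,7}; box has {1,2,4,9} → only 3 remains.
G5 = 2: row 5 has {1,3,4,5,6,7,8,9}; col 7 has {1,3,4,5,6,7,8,9}; box has {1,3,4,5,6,7,8,9} → only 2 remains.
A7 = 6: row 7 has {1,2,3,4,5,7,8,9}; col 1 has {1,3,9}; box has {1,3,4,5,7} → only 6 remains.
A1 = 5: row 1 has {1,2,3,4,6,7,8}; col 1 has {1,3,6,9}; box has {1,6} → only 5 remains.
C1 = 9: row 1 has {1,2,3,4,5,6,7,8}; col 3 has {1,4,5}; box has {1,5,6} → only 9 remains.
B2 = 8: row 2 has {1,2,5,6,7,9}; col 2 has {1,2,3,4,6,7}; box has {1,5,6,9} → only 8 remains.
C2 = 3: row 2 has {1,2,5,6,7,8,9}; col 3 has {1,4,5,9}; box has {1,5,6,8,9} → only 3 remains.
B4 = 5: row 4 has {1,2,3,4,6,7,9}; col 2 has {1,2,3,4,6,7,8}; box has {1,2,3,4,9} → only 5 remains.
C4 = 8: row 4 has {1,2,3,4,5,6,7,9}; col 3 has {1,3,4,5,9}; box has {1,2,3,4,5,9} → only 8 remains.
A6 = 7: row 6 has {1,2,3,4,5,8,9}; col 1 has {1,3,5,6,9}; box has {1,2,3,4,5,8,9} → only 7 remains.
C6 = 6: row 6 has {1,2,3,4,5,7,8,9}; col 3 has {1,3,4,5,8,9}; box has {1,2,3,4,5,7,8,9} → only 6 remains.
B8 = 9: row 8 has {1,3,4,5,6,7}; col 2 has {1,2,3,4,5,6,7,8}; box has {1,3,4,5,6,7} → only 9 remains.
C8 = 2: row 8 has {1,3,4,5,6,7,9}; col 3 has {1,3,4,5,6,8,9}; box has {1,3,4,5,6,7,9} → only 2 remains.
A2 = 4: row 2 has {1,2,3,5,6,7,8,9}; col 1 has {1,3,5,6,7,9}; box has {1,3,5,6,8,9} → only 4 remains.
A3 = 2: row 3 has {1,3,4,5,6,8,9}; col 1 has {1,3,4,5,6,7,9}; box has {1,3,4,5,6,8,9} → only 2 remains.
C3 = 7: row 3 has {1,2,3,4,5,6,8,9}; col 3 has {1,2,3,4,5,6,8,9}; box has {1,2,3,4,5,6,8,9} → only 7 remains.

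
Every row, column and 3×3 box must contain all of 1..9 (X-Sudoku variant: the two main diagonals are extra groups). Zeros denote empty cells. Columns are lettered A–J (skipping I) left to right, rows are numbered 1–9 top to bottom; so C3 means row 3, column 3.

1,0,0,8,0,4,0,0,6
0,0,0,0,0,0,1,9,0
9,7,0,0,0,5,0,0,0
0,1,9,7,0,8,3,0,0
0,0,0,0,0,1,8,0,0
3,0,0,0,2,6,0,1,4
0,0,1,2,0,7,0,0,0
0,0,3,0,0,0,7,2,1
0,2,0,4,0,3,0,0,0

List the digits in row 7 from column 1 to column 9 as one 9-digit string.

F2 = 2: row 2 has {1,9}; col 6 has {1,3,4,5,6,7,8}; box has {4,5,8} → only 2 remains.
D6 = 5: row 6 has {1,2,3,4,6}; col 4 has {2,4,7,8}; box has {1,2,6,7,8}; anti-diagonal has {1,6,8,9} → only 5 remains.
G6 = 9: row 6 has {1,2,3,4,5,6}; col 7 has {1,3,7,8}; box has {1,3,4,8} → only 9 remains.
B8 = 4: row 8 has {1,2,3,7}; col 2 has {1,2,7}; box has {1,2,3}; anti-diagonal has {1,5,6,8,9} → only 4 remains.
F8 = 9: row 8 has {1,2,3,4,7}; col 6 has {1,2,3,4,5,6,7,8}; box has {2,3,4,7} → only 9 remains.
A9 = 7: row 9 has {2,3,4}; col 1 has {1,3,9}; box has {1,2,3,4}; anti-diagonal has {1,4,5,6,8,9} → only 7 remains.
G3 = 2: row 3 has {5,7,9}; col 7 has {1,3,7,8,9}; box has {1,6,9}; anti-diagonal has {1,4,5,6,7,8,9} → only 2 remains.
E4 = 4: row 4 has {1,3,7,8,9}; col 5 has {2}; box has {1,2,5,6,7,8} → only 4 remains.
E5 = 3: row 5 has {1,8}; col 5 has {2,4}; box has {1,2,4,5,6,7,8}; main diagonal has {1,2,6,7}; anti-diagonal has {1,2,4,5,6,7,8,9} → only 3 remains.
B6 = 8: row 6 has {1,2,3,4,5,6,9}; col 2 has {1,2,4,7}; box has {1,3,9} → only 8 remains.
C6 = 7: row 6 has {1,2,3,4,5,6,8,9}; col 3 has {1,3,9}; box has {1,3,8,9} → only 7 remains.
D8 = 6: row 8 has {1,2,3,4,7,9}; col 4 has {2,4,5,7,8}; box has {2,3,4,7,9} → only 6 remains.
G1 = 5: row 1 has {1,4,6,8}; col 7 has {1,2,3,7,8,9}; box has {1,2,6,9} → only 5 remains.
B2 = 5: row 2 has {1,2,9}; col 2 has {1,2,4,7,8}; box has {1,7,9}; main diagonal has {1,2,3,6,7} → only 5 remains.
D2 = 3: row 2 has {1,2,5,9}; col 4 has {2,4,5,6,7,8}; box has {2,4,5,8} → only 3 remains.
D3 = 1: row 3 has {2,5,7,9}; col 4 has {2,3,4,5,6,7,8}; box has {2,3,4,5,8} → only 1 remains.
E3 = 6: row 3 has {1,2,5,7,9}; col 5 has {2,3,4}; box has {1,2,3,4,5,8} → only 6 remains.
B5 = 6: row 5 has {1,3,8}; col 2 has {1,2,4,5,7,8}; box has {1,3,7,8,9} → only 6 remains.
D5 = 9: row 5 has {1,3,6,8}; col 4 has {1,2,3,4,5,6,7,8}; box has {1,2,3,4,5,6,7,8} → only 9 remains.
B7 = 9: row 7 has {1,2,7}; col 2 has {1,2,4,5,6,7,8}; box has {1,2,3,4,7} → only 9 remains.
G7 = 4: row 7 has {1,2,7,9}; col 7 has {1,2,3,5,7,8,9}; box has {1,2,7}; main diagonal has {1,2,3,5,6,7} → only 4 remains.
G9 = 6: row 9 has {2,3,4,7}; col 7 has {1,2,3,4,5,7,8,9}; box has {1,2,4,7} → only 6 remains.
B1 = 3: row 1 has {1,4,5,6,8}; col 2 has {1,2,4,5,6,7,8,9}; box has {1,5,7,9} → only 3 remains.
C1 = 2: row 1 has {1,3,4,5,6,8}; col 3 has {1,3,7,9}; box has {1,3,5,7,9} → only 2 remains.
H1 = 7: row 1 has {1,2,3,4,5,6,8}; col 8 has {1,2,9}; box has {1,2,5,6,9} → only 7 remains.
E2 = 7: row 2 has {1,2,3,5,9}; col 5 has {2,3,4,6}; box has {1,2,3,4,5,6,8} → only 7 remains.
J2 = 8: row 2 has {1,2,3,5,7,9}; col 9 has {1,4,6}; box has {1,2,5,6,7,9} → only 8 remains.
C3 = 8: row 3 has {1,2,5,6,7,9}; col 3 has {1,2,3,7,9}; box has {1,2,3,5,7,9}; main diagonal has {1,2,3,4,5,6,7} → only 8 remains.
J3 = 3: row 3 has {1,2,5,6,7,8,9}; col 9 has {1,4,6,8}; box has {1,2,5,6,7,8,9} → only 3 remains.
H5 = 5: row 5 has {1,3,6,8,9}; col 8 has {1,2,7,9}; box has {1,3,4,8,9} → only 5 remains.
J7 = 5: row 7 has {1,2,4,7,9}; col 9 has {1,3,4,6,8}; box has {1,2,4,6,7} → only 5 remains.
C9 = 5: row 9 has {2,3,4,6,7}; col 3 has {1,2,3,7,8,9}; box has {1,2,3,4,7,9} → only 5 remains.
H9 = 8: row 9 has {2,3,4,5,6,7}; col 8 has {1,2,5,7,9}; box has {1,2,4,5,6,7} → only 8 remains.
J9 = 9: row 9 has {2,3,4,5,6,7,8}; col 9 has {1,3,4,5,6,8}; box has {1,2,4,5,6,7,8}; main diagonal has {1,2,3,4,5,6,7,8} → only 9 remains.
E1 = 9: row 1 has {1,2,3,4,5,6,7,8}; col 5 has {2,3,4,6,7}; box has {1,2,3,4,5,6,7,8} → only 9 remains.
H3 = 4: row 3 has {1,2,3,5,6,7,8,9}; col 8 has {1,2,5,7,8,9}; box has {1,2,3,5,6,7,8,9} → only 4 remains.
H4 = 6: row 4 has {1,3,4,7,8,9}; col 8 has {1,2,4,5,7,8,9}; box has {1,3,4,5,8,9} → only 6 remains.
J4 = 2: row 4 has {1,3,4,6,7,8,9}; col 9 has {1,3,4,5,6,8,9}; box has {1,3,4,5,6,8,9} → only 2 remains.
C5 = 4: row 5 has {1,3,5,6,8,9}; col 3 has {1,2,3,5,7,8,9}; box has {1,3,6,7,8,9} → only 4 remains.
J5 = 7: row 5 has {1,3,4,5,6,8,9}; col 9 has {1,2,3,4,5,6,8,9}; box has {1,2,3,4,5,6,8,9} → only 7 remains.
E7 = 8: row 7 has {1,2,4,5,7,9}; col 5 has {2,3,4,6,7,9}; box has {2,3,4,6,7,9} → only 8 remains.
H7 = 3: row 7 has {1,2,4,5,7,8,9}; col 8 has {1,2,4,5,6,7,8,9}; box has {1,2,4,5,6,7,8,9} → only 3 remains.
A8 = 8: row 8 has {1,2,3,4,6,7,9}; col 1 has {1,3,7,9}; box has {1,2,3,4,5,7,9} → only 8 remains.
E8 = 5: row 8 has {1,2,3,4,6,7,8,9}; col 5 has {2,3,4,6,7,8,9}; box has {2,3,4,6,7,8,9} → only 5 remains.
E9 = 1: row 9 has {2,3,4,5,6,7,8,9}; col 5 has {2,3,4,5,6,7,8,9}; box has {2,3,4,5,6,7,8,9} → only 1 remains.
C2 = 6: row 2 has {1,2,3,5,7,8,9}; col 3 has {1,2,3,4,5,7,8,9}; box has {1,2,3,5,7,8,9} → only 6 remains.
A4 = 5: row 4 has {1,2,3,4,6,7,8,9}; col 1 has {1,3,7,8,9}; box has {1,3,4,6,7,8,9} → only 5 remains.
A5 = 2: row 5 has {1,3,4,5,6,7,8,9}; col 1 has {1,3,5,7,8,9}; box has {1,3,4,5,6,7,8,9} → only 2 remains.
A7 = 6: row 7 has {1,2,3,4,5,7,8,9}; col 1 has {1,2,3,5,7,8,9}; box has {1,2,3,4,5,7,8,9} → only 6 remains.

691287435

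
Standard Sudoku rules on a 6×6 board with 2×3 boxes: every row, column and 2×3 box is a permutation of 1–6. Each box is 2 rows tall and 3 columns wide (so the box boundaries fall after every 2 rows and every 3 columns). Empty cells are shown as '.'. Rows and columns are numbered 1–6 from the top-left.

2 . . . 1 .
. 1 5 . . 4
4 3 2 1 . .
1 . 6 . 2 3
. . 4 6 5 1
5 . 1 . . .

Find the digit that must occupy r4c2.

r1c3 = 3: row 1 has {1,2}; col 3 has {1,2,4,5,6}; box has {1,2,5} → only 3 remains.
r1c4 = 5: row 1 has {1,2,3}; col 4 has {1,6}; box has {1,4} → only 5 remains.
r1c6 = 6: row 1 has {1,2,3,5}; col 6 has {1,3,4}; box has {1,4,5} → only 6 remains.
r2c1 = 6: row 2 has {1,4,5}; col 1 has {1,2,4,5}; box has {1,2,3,5} → only 6 remains.
r2c5 = 3: row 2 has {1,4,5,6}; col 5 has {1,2,5}; box has {1,4,5,6} → only 3 remains.
r3c5 = 6: row 3 has {1,2,3,4}; col 5 has {1,2,3,5}; box has {1,2,3} → only 6 remains.
r3c6 = 5: row 3 has {1,2,3,4,6}; col 6 has {1,3,4,6}; box has {1,2,3,6} → only 5 remains.
r4c2 = 5: row 4 has {1,2,3,6}; col 2 has {1,3}; box has {1,2,3,4,6} → only 5 remains.

5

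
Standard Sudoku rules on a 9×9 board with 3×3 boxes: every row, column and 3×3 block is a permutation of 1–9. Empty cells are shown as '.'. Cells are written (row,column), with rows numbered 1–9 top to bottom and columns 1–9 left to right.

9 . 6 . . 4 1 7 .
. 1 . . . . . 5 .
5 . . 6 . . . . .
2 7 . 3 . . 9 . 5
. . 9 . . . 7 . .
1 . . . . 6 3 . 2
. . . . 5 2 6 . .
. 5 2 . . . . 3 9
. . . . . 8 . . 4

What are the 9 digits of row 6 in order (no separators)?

145796382

(4,6) = 1 (sole candidate).
(5,6) = 5 (sole candidate).
(8,6) = 7 (sole candidate).
(8,7) = 8 (sole candidate).
(7,8) = 1 (sole candidate).
(7,9) = 7 (sole candidate).
(9,8) = 2 (sole candidate).
(9,7) = 5 (sole candidate).
(1,4) = 5 (hidden single in row 1).
(2,9) = 6 (hidden single in row 2).
(3,5) = 1 (hidden single in row 3).
(3,3) = 7 (hidden single in row 3).
(4,8) = 6 (hidden single in row 4).
(5,9) = 1 (hidden single in row 5).
(6,3) = 5: in row 6, 5 can only go here (every other open cell in that row sees a 5).
(8,4) = 1 (hidden single in row 8).
(9,4) = 9 (sole candidate).
(7,4) = 4 (sole candidate).
(8,5) = 6 (sole candidate).
(9,5) = 3 (sole candidate).
(8,1) = 4 (sole candidate).
(9,2) = 6 (sole candidate).
(9,3) = 1 (sole candidate).
(9,1) = 7 (sole candidate).
(5,1) = 6 (hidden single in row 5).
(5,2) = 3 (hidden single in row 5).
(1,9) = 3 (hidden single in row 1).
(3,9) = 8 (sole candidate).
(3,6) = 3 (hidden single in row 3).
(2,6) = 9 (sole candidate).
(3,8) = 9 (hidden single in row 3).
(6,5) = 9: in row 6, 9 can only go here (every other open cell in that row sees a 9).
(6,4) = 7: in row 6, 7 can only go here (every other open cell in that row sees a 7).
(2,5) = 7 (hidden single in row 2).
(7,2) = 9 (hidden single in row 7).
Singles propagation stalls; (6,2) is still open with candidates {4,8}.
  Try (6,2) = 8: this forces (1,2)=2, (1,5)=8; then row 4 has no cell left for 8 — contradiction.
So (6,2) = 4.
(3,2) = 2 (sole candidate).
(3,7) = 4 (sole candidate).
(4,3) = 8 (sole candidate).
(4,5) = 4 (sole candidate).
(6,8) = 8: row 6 has {1,2,3,4,5,6,7,9}; col 8 has {1,2,3,5,6,7,9}; box has {1,2,3,5,6,7,9} → only 8 remains.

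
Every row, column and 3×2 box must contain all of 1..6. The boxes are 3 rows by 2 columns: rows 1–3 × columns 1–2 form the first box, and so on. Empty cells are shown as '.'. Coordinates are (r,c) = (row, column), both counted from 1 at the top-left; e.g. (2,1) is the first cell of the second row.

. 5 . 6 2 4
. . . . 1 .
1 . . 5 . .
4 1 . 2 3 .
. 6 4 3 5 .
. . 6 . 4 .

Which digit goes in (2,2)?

(1,1) = 3: row 1 has {2,4,5,6}; col 1 has {1,4}; box has {1,5} → only 3 remains.
(1,3) = 1: row 1 has {2,3,4,5,6}; col 3 has {4,6}; box has {5,6} → only 1 remains.
(2,4) = 4: row 2 has {1}; col 4 has {2,3,5,6}; box has {1,5,6} → only 4 remains.
(3,5) = 6: row 3 has {1,5}; col 5 has {1,2,3,4,5}; box has {1,2,4} → only 6 remains.
(3,6) = 3: row 3 has {1,5,6}; col 6 has {4}; box has {1,2,4,6} → only 3 remains.
(4,3) = 5: row 4 has {1,2,3,4}; col 3 has {1,4,6}; box has {2,3,4,6} → only 5 remains.
(4,6) = 6: row 4 has {1,2,3,4,5}; col 6 has {3,4}; box has {3,4,5} → only 6 remains.
(5,1) = 2: row 5 has {3,4,5,6}; col 1 has {1,3,4}; box has {1,4,6} → only 2 remains.
(5,6) = 1: row 5 has {2,3,4,5,6}; col 6 has {3,4,6}; box has {3,4,5,6} → only 1 remains.
(6,1) = 5: row 6 has {4,6}; col 1 has {1,2,3,4}; box has {1,2,4,6} → only 5 remains.
(6,2) = 3: row 6 has {4,5,6}; col 2 has {1,5,6}; box has {1,2,4,5,6} → only 3 remains.
(6,4) = 1: row 6 has {3,4,5,6}; col 4 has {2,3,4,5,6}; box has {2,3,4,5,6} → only 1 remains.
(6,6) = 2: row 6 has {1,3,4,5,6}; col 6 has {1,3,4,6}; box has {1,3,4,5,6} → only 2 remains.
(2,1) = 6: row 2 has {1,4}; col 1 has {1,2,3,4,5}; box has {1,3,5} → only 6 remains.
(2,2) = 2: row 2 has {1,4,6}; col 2 has {1,3,5,6}; box has {1,3,5,6} → only 2 remains.

2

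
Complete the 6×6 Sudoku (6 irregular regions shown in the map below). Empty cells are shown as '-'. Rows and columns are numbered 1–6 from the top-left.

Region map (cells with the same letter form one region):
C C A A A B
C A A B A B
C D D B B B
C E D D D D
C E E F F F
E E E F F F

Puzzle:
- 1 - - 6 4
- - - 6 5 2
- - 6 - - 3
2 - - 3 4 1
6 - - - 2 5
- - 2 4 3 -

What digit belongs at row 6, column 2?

5

row 1, column 3 = 3: row 1 has {1,4,6}; col 3 has {2,6}; region has {5,6} → only 3 remains.
row 1, column 4 = 2: row 1 has {1,3,4,6}; col 4 has {3,4,6}; region has {3,5,6} → only 2 remains.
row 2, column 2 = 4: row 2 has {2,5,6}; col 2 has {1}; region has {2,3,5,6} → only 4 remains.
row 2, column 3 = 1: row 2 has {2,4,5,6}; col 3 has {2,3,6}; region has {2,3,4,5,6} → only 1 remains.
row 3, column 5 = 1: row 3 has {3,6}; col 5 has {2,3,4,5,6}; region has {2,3,4,6} → only 1 remains.
row 4, column 3 = 5: row 4 has {1,2,3,4}; col 3 has {1,2,3,6}; region has {1,3,4,6} → only 5 remains.
row 5, column 2 = 3: row 5 has {2,5,6}; col 2 has {1,4}; region has {2} → only 3 remains.
row 5, column 3 = 4: row 5 has {2,3,5,6}; col 3 has {1,2,3,5,6}; region has {2,3} → only 4 remains.
row 5, column 4 = 1: row 5 has {2,3,4,5,6}; col 4 has {2,3,4,6}; region has {2,3,4,5} → only 1 remains.
row 6, column 6 = 6: row 6 has {2,3,4}; col 6 has {1,2,3,4,5}; region has {1,2,3,4,5} → only 6 remains.
row 1, column 1 = 5: row 1 has {1,2,3,4,6}; col 1 has {2,6}; region has {1,2,6} → only 5 remains.
row 2, column 1 = 3: row 2 has {1,2,4,5,6}; col 1 has {2,5,6}; region has {1,2,5,6} → only 3 remains.
row 3, column 1 = 4: row 3 has {1,3,6}; col 1 has {2,3,5,6}; region has {1,2,3,5,6} → only 4 remains.
row 3, column 2 = 2: row 3 has {1,3,4,6}; col 2 has {1,3,4}; region has {1,3,4,5,6} → only 2 remains.
row 3, column 4 = 5: row 3 has {1,2,3,4,6}; col 4 has {1,2,3,4,6}; region has {1,2,3,4,6} → only 5 remains.
row 4, column 2 = 6: row 4 has {1,2,3,4,5}; col 2 has {1,2,3,4}; region has {2,3,4} → only 6 remains.
row 6, column 1 = 1: row 6 has {2,3,4,6}; col 1 has {2,3,4,5,6}; region has {2,3,4,6} → only 1 remains.
row 6, column 2 = 5: row 6 has {1,2,3,4,6}; col 2 has {1,2,3,4,6}; region has {1,2,3,4,6} → only 5 remains.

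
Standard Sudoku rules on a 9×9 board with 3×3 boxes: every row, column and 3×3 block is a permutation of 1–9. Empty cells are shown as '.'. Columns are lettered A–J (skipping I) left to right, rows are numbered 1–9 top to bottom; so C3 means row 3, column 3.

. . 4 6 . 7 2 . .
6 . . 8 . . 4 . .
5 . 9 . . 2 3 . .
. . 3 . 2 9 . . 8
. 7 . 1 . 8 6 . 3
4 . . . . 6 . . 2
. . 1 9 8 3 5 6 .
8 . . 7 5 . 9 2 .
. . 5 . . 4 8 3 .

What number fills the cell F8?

D3 = 4: row 3 has {2,3,5,9}; col 4 has {1,6,7,8,9}; box has {2,6,7,8} → only 4 remains.
E3 = 1: row 3 has {2,3,4,5,9}; col 5 has {2,5,8}; box has {2,4,6,7,8} → only 1 remains.
A4 = 1: row 4 has {2,3,8,9}; col 1 has {4,5,6,8}; box has {3,4,7} → only 1 remains.
D4 = 5: row 4 has {1,2,3,8,9}; col 4 has {1,4,6,7,8,9}; box has {1,2,6,8,9} → only 5 remains.
G4 = 7: row 4 has {1,2,3,5,8,9}; col 7 has {2,3,4,5,6,8,9}; box has {2,3,6,8} → only 7 remains.
H4 = 4: row 4 has {1,2,3,5,7,8,9}; col 8 has {2,3,6}; box has {2,3,6,7,8} → only 4 remains.
C5 = 2: row 5 has {1,3,6,7,8}; col 3 has {1,3,4,5,9}; box has {1,3,4,7} → only 2 remains.
E5 = 4: row 5 has {1,2,3,6,7,8}; col 5 has {1,2,5,8}; box has {1,2,5,6,8,9} → only 4 remains.
C6 = 8: row 6 has {2,4,6}; col 3 has {1,2,3,4,5,9}; box has {1,2,3,4,7} → only 8 remains.
D6 = 3: row 6 has {2,4,6,8}; col 4 has {1,4,5,6,7,8,9}; box has {1,2,4,5,6,8,9} → only 3 remains.
E6 = 7: row 6 has {2,3,4,6,8}; col 5 has {1,2,4,5,8}; box has {1,2,3,4,5,6,8,9} → only 7 remains.
G6 = 1: row 6 has {2,3,4,6,7,8}; col 7 has {2,3,4,5,6,7,8,9}; box has {2,3,4,6,7,8} → only 1 remains.
C8 = 6: row 8 has {2,5,7,8,9}; col 3 has {1,2,3,4,5,8,9}; box has {1,5,8} → only 6 remains.
F8 = 1: row 8 has {2,5,6,7,8,9}; col 6 has {2,3,4,6,7,8,9}; box has {3,4,5,7,8,9} → only 1 remains.

1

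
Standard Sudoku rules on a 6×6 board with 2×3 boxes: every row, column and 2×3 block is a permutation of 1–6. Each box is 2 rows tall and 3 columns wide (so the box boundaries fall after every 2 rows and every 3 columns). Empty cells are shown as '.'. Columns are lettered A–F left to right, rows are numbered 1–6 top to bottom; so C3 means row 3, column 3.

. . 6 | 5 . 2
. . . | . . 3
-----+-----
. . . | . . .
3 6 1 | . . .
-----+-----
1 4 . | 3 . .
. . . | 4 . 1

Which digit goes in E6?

2

A1 = 4: row 1 has {2,5,6}; col 1 has {1,3}; box has {6} → only 4 remains.
E1 = 1: row 1 has {2,4,5,6}; col 5 has {}; box has {2,3,5} → only 1 remains.
D2 = 6: row 2 has {3}; col 4 has {3,4,5}; box has {1,2,3,5} → only 6 remains.
E2 = 4: row 2 has {3,6}; col 5 has {1}; box has {1,2,3,5,6} → only 4 remains.
D4 = 2: row 4 has {1,3,6}; col 4 has {3,4,5,6}; box has {} → only 2 remains.
E4 = 5: row 4 has {1,2,3,6}; col 5 has {1,4}; box has {2} → only 5 remains.
F4 = 4: row 4 has {1,2,3,5,6}; col 6 has {1,2,3}; box has {2,5} → only 4 remains.
B1 = 3: row 1 has {1,2,4,5,6}; col 2 has {4,6}; box has {4,6} → only 3 remains.
D3 = 1: row 3 has {}; col 4 has {2,3,4,5,6}; box has {2,4,5} → only 1 remains.
F3 = 6: row 3 has {1}; col 6 has {1,2,3,4}; box has {1,2,4,5} → only 6 remains.
F5 = 5: row 5 has {1,3,4}; col 6 has {1,2,3,4,6}; box has {1,3,4} → only 5 remains.
E3 = 3: row 3 has {1,6}; col 5 has {1,4,5}; box has {1,2,4,5,6} → only 3 remains.
C5 = 2: row 5 has {1,3,4,5}; col 3 has {1,6}; box has {1,4} → only 2 remains.
E5 = 6: row 5 has {1,2,3,4,5}; col 5 has {1,3,4,5}; box has {1,3,4,5} → only 6 remains.
B6 = 5: row 6 has {1,4}; col 2 has {3,4,6}; box has {1,2,4} → only 5 remains.
C6 = 3: row 6 has {1,4,5}; col 3 has {1,2,6}; box has {1,2,4,5} → only 3 remains.
E6 = 2: row 6 has {1,3,4,5}; col 5 has {1,3,4,5,6}; box has {1,3,4,5,6} → only 2 remains.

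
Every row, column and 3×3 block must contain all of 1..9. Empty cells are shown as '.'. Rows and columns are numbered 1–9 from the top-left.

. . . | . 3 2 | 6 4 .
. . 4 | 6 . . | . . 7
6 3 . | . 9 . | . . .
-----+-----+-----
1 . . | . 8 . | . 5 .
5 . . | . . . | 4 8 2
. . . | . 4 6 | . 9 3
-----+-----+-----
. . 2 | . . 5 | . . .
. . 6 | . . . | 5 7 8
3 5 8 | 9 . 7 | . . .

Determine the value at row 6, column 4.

5

row 4, column 7 = 7: row 4 has {1,5,8}; col 7 has {4,5,6}; box has {2,3,4,5,8,9} → only 7 remains.
row 4, column 9 = 6: row 4 has {1,5,7,8}; col 9 has {2,3,7,8}; box has {2,3,4,5,7,8,9} → only 6 remains.
row 6, column 3 = 7: row 6 has {3,4,6,9}; col 3 has {2,4,6,8}; box has {1,5} → only 7 remains.
row 6, column 7 = 1: row 6 has {3,4,6,7,9}; col 7 has {4,5,6,7}; box has {2,3,4,5,6,7,8,9} → only 1 remains.
row 9, column 7 = 2: row 9 has {3,5,7,8,9}; col 7 has {1,4,5,6,7}; box has {5,7,8} → only 2 remains.
row 3, column 7 = 8: row 3 has {3,6,9}; col 7 has {1,2,4,5,6,7}; box has {4,6,7} → only 8 remains.
row 2, column 5 = 5: in row 2, 5 can only go here (every other open cell in that row sees a 5).
row 3, column 8 = 2: in row 3, 2 can only go here (every other open cell in that row sees a 2).
row 3, column 4 = 7: in row 3, 7 can only go here (every other open cell in that row sees a 7).
row 3, column 6 = 4: in row 3, 4 can only go here (every other open cell in that row sees a 4).
row 4, column 2 = 4: in row 4, 4 can only go here (every other open cell in that row sees a 4).
row 4, column 4 = 2: in row 4, 2 can only go here (every other open cell in that row sees a 2).
row 6, column 4 = 5: row 6 has {1,3,4,6,7,9}; col 4 has {2,6,7,9}; box has {2,4,6,8} → only 5 remains.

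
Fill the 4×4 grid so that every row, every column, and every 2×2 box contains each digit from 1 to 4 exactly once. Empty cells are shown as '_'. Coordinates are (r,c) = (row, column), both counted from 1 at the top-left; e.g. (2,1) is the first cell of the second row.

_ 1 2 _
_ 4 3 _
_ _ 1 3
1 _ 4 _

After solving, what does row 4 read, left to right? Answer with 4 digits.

(1,1) = 3 (sole candidate).
(1,4) = 4 (sole candidate).
(2,1) = 2 (sole candidate).
(2,4) = 1 (sole candidate).
(3,1) = 4 (sole candidate).
(3,2) = 2 (sole candidate).
(4,2) = 3: row 4 has {1,4}; col 2 has {1,2,4}; box has {1,2,4} → only 3 remains.
(4,4) = 2: row 4 has {1,3,4}; col 4 has {1,3,4}; box has {1,3,4} → only 2 remains.

1342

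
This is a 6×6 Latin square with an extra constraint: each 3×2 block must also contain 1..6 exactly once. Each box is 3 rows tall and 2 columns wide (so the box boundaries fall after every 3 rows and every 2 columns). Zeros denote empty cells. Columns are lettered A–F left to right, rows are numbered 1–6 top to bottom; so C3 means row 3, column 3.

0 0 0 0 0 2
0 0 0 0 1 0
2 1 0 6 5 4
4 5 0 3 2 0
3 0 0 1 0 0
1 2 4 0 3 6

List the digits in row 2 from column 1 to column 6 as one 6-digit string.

645213

E1 = 6 (sole candidate).
F2 = 3: row 2 has {1}; col 6 has {2,4,6}; box has {1,2,4,5,6} → only 3 remains.
C3 = 3 (sole candidate).
C4 = 6 (sole candidate).
F4 = 1 (sole candidate).
B5 = 6 (sole candidate).
E5 = 4 (sole candidate).
F5 = 5 (sole candidate).
D6 = 5 (sole candidate).
A1 = 5 (sole candidate).
C1 = 1 (sole candidate).
D1 = 4 (sole candidate).
A2 = 6: row 2 has {1,3}; col 1 has {1,2,3,4,5}; box has {1,2,5} → only 6 remains.
B2 = 4: row 2 has {1,3,6}; col 2 has {1,2,5,6}; box has {1,2,5,6} → only 4 remains.
D2 = 2: row 2 has {1,3,4,6}; col 4 has {1,3,4,5,6}; box has {1,3,4,6} → only 2 remains.
C5 = 2 (sole candidate).
B1 = 3 (sole candidate).
C2 = 5: row 2 has {1,2,3,4,6}; col 3 has {1,2,3,4,6}; box has {1,2,3,4,6} → only 5 remains.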